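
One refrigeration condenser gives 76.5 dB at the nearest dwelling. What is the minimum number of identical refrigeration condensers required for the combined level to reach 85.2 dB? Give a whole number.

8

N identical sources give L₁ + 10·log₁₀ N, so require 10·log₁₀ N ≥ 85.2 − 76.5 = 8.7 dB.
N ≥ 10^(8.7/10) = 7.413, so N = 8.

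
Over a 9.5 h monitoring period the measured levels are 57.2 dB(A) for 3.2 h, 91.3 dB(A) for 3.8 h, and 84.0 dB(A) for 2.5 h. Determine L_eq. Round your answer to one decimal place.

The energy average is taken in the linear domain: L_eq = 10·log₁₀[(Σ tᵢ·10^(Lᵢ/10))/T], T = 9.5 h.
Σ tᵢ·10^(Lᵢ/10) = 3.2·10^(57.2/10) + 3.8·10^(91.3/10) + 2.5·10^(84.0/10) = 5.756e+09.
L_eq = 10·log₁₀(5.756e+09/9.5) = 87.82 dB(A).

87.8 dB(A)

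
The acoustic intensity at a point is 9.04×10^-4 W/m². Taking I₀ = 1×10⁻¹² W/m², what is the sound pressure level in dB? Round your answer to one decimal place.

89.6 dB

Dividing by I₀ shifts the exponent by 12: I/I₀ = 9.04×10^8.
L = 10·(0.9562 + 8) = 89.56 dB.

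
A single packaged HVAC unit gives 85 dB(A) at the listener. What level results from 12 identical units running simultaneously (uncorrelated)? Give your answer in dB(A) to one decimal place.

95.8 dB(A)

L_total = L₁ + 10·log₁₀ N for N identical incoherent sources.
L_total = 85 + 10·log₁₀(12) = 85 + 10.792 = 95.79 dB(A).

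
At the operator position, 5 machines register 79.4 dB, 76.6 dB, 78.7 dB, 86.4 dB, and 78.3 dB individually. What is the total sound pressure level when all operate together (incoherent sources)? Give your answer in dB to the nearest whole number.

Incoherent sources combine by intensity addition: L_total = 10·log₁₀(Σ 10^(L_i/10)).
Σ 10^(L/10) = 10^(79.4/10) + 10^(76.6/10) + 10^(78.7/10) + 10^(86.4/10) + 10^(78.3/10) = 7.111e+08.
L_total = 10·log₁₀(7.111e+08) = 88.52 dB.

89 dB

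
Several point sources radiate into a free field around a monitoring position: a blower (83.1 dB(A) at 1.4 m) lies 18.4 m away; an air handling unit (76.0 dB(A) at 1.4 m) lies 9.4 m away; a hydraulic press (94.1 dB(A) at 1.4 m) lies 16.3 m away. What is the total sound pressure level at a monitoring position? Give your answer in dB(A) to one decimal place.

Apply inverse-square spreading to bring every level to the receiver, then sum 10^(L/10).
blower: 83.1 − 20·log₁₀(18.4/1.4) = 83.1 − 22.37 = 60.73 dB(A).
air handling unit: 76.0 − 20·log₁₀(9.4/1.4) = 76.0 − 16.54 = 59.46 dB(A).
hydraulic press: 94.1 − 20·log₁₀(16.3/1.4) = 94.1 − 21.32 = 72.78 dB(A).
Σ 10^(L/10) = 2.103e+07 → L_total = 10·log₁₀(2.103e+07) = 73.23 dB(A).

73.2 dB(A)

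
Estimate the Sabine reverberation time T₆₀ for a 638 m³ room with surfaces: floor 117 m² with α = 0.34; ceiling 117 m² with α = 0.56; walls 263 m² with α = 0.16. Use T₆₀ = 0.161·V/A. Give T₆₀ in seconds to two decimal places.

0.70 s

Total absorption A = 117·0.34 + 117·0.56 + 263·0.16 = 147.38 m² sabins.
T₆₀ = 0.161·V/A = 0.161·638/147.38 = 0.697 s.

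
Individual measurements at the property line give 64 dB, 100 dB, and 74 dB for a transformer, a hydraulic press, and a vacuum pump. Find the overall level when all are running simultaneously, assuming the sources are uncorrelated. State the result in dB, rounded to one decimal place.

100.0 dB

Incoherent sources combine by intensity addition: L_total = 10·log₁₀(Σ 10^(L_i/10)).
Σ 10^(L/10) = 10^(64/10) + 10^(100/10) + 10^(74/10) = 1.003e+10.
L_total = 10·log₁₀(1.003e+10) = 100.01 dB.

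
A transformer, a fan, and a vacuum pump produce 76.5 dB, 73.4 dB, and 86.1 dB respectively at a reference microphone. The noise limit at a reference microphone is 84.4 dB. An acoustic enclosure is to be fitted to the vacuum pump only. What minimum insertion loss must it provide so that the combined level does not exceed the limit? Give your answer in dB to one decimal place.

Everything except the vacuum pump sums to 10^(76.5/10) + 10^(73.4/10) = 6.655e+07 in linear terms, 78.23 dB.
The limit corresponds to 10^(84.4/10) = 2.754e+08; subtracting the fixed part leaves 2.089e+08 for the vacuum pump, i.e. 83.20 dB.
So the vacuum pump must be reduced from 86.1 to 83.20 dB: IL = 2.90 dB.

2.9 dB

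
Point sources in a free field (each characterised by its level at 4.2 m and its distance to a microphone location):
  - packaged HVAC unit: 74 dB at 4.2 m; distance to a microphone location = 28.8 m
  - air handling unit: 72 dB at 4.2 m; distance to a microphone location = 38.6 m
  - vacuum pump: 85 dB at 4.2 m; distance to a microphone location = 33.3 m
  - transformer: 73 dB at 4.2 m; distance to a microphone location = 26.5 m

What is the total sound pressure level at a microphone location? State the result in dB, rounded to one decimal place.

First find each source's level at the receiver (point-source: −20·log₁₀(r/r_ref)), then combine on an intensity basis.
packaged HVAC unit: 74 − 20·log₁₀(28.8/4.2) = 74 − 16.72 = 57.28 dB.
air handling unit: 72 − 20·log₁₀(38.6/4.2) = 72 − 19.27 = 52.73 dB.
vacuum pump: 85 − 20·log₁₀(33.3/4.2) = 85 − 17.98 = 67.02 dB.
transformer: 73 − 20·log₁₀(26.5/4.2) = 73 − 16.00 = 57.00 dB.
Σ 10^(L/10) = 6.254e+06 → L_total = 10·log₁₀(6.254e+06) = 67.96 dB.

68.0 dB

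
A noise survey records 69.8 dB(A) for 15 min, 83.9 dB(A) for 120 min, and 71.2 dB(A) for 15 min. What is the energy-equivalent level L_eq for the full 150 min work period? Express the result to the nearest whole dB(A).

L_eq = 10·log₁₀[(1/T)·Σ tᵢ·10^(Lᵢ/10)] with T = 150 min.
Σ tᵢ·10^(Lᵢ/10) = 15·10^(69.8/10) + 120·10^(83.9/10) + 15·10^(71.2/10) = 2.980e+10.
L_eq = 10·log₁₀(2.980e+10/150) = 82.98 dB(A).

83 dB(A)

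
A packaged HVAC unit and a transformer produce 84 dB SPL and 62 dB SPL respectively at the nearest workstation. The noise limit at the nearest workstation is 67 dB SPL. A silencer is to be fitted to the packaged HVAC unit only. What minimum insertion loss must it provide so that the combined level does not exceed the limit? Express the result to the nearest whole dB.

19 dB

The untreated sources together contribute 10^(62/10) = 1.585e+06, i.e. 62.00 dB SPL.
The limit corresponds to 10^(67/10) = 5.012e+06; subtracting the fixed part leaves 3.427e+06 for the packaged HVAC unit, i.e. 65.35 dB SPL.
Required insertion loss = 84 − 65.35 = 18.65 dB.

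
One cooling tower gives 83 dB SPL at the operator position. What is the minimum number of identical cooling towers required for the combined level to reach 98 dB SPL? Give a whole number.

32

N identical sources give L₁ + 10·log₁₀ N, so require 10·log₁₀ N ≥ 98 − 83 = 15.0 dB.
N ≥ 10^(15.0/10) = 31.623, so N = 32.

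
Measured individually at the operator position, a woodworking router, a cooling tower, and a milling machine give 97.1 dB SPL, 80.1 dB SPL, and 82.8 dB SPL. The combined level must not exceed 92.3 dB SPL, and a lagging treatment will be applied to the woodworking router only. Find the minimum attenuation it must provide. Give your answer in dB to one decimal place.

Fixed contribution from the other sources: Σ 10^(L/10) = 10^(80.1/10) + 10^(82.8/10) = 2.929e+08 (84.67 dB SPL).
To meet 92.3 dB SPL overall, the treated woodworking router may contribute at most 10^(92.3/10) − 2.929e+08 = 1.405e+09, i.e. 91.48 dB SPL.
Required insertion loss = 97.1 − 91.48 = 5.62 dB.

5.6 dB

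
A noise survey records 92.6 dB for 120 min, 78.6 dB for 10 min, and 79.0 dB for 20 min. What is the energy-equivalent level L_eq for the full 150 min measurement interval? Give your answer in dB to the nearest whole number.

The energy average is taken in the linear domain: L_eq = 10·log₁₀[(Σ tᵢ·10^(Lᵢ/10))/T], T = 150 min.
Σ tᵢ·10^(Lᵢ/10) = 120·10^(92.6/10) + 10·10^(78.6/10) + 20·10^(79.0/10) = 2.207e+11.
L_eq = 10·log₁₀(2.207e+11/150) = 91.68 dB.

92 dB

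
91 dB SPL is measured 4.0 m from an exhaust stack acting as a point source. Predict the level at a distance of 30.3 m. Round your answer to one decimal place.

73.4 dB SPL

Point-source attenuation: ΔL = 20·log₁₀(r₂/r₁) = 20·log₁₀(30.3/4.0) = 17.588 dB.
L₂ = 91 − 20·log₁₀(30.3/4.0) = 91 − 17.588 = 73.41 dB SPL.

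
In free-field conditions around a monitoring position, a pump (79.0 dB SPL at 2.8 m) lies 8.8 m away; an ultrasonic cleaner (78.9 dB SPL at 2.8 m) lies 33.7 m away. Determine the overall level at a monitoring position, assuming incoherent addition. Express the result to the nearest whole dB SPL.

First find each source's level at the receiver (point-source: −20·log₁₀(r/r_ref)), then combine on an intensity basis.
pump: 79.0 − 20·log₁₀(8.8/2.8) = 79.0 − 9.95 = 69.05 dB SPL.
ultrasonic cleaner: 78.9 − 20·log₁₀(33.7/2.8) = 78.9 − 21.61 = 57.29 dB SPL.
Σ 10^(L/10) = 8.578e+06 → L_total = 10·log₁₀(8.578e+06) = 69.33 dB SPL.

69 dB SPL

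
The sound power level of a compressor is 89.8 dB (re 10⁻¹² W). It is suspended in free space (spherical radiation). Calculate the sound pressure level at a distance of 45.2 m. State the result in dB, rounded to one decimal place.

Free-field spherical radiation: L_p = L_w − 10·log₁₀(4π·r²), r = 45.2 m.
4π·r² = 2.567e+04 m², 10·log₁₀ of that is 44.095 dB.
L_p = 89.8 − 44.095 = 45.71 dB.

45.7 dB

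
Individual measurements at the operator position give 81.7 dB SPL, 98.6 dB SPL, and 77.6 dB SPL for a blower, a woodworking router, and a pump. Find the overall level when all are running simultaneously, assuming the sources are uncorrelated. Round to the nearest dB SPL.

99 dB SPL

Incoherent sources combine by intensity addition: L_total = 10·log₁₀(Σ 10^(L_i/10)).
Σ 10^(L/10) = 10^(81.7/10) + 10^(98.6/10) + 10^(77.6/10) = 7.450e+09.
L_total = 10·log₁₀(7.450e+09) = 98.72 dB SPL.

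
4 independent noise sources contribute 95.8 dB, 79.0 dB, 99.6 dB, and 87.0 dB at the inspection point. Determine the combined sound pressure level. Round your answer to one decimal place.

101.3 dB

For uncorrelated sources the intensities add, so convert each level to linear form, sum, and take 10·log₁₀ of the total.
Σ 10^(L/10) = 10^(95.8/10) + 10^(79.0/10) + 10^(99.6/10) + 10^(87.0/10) = 1.350e+10.
L_total = 10·log₁₀(1.350e+10) = 101.30 dB.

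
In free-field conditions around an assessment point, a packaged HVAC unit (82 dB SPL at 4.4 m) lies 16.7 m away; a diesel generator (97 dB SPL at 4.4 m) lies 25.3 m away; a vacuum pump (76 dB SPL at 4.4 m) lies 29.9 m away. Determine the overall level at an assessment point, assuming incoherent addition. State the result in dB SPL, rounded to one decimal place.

82.1 dB SPL

First find each source's level at the receiver (point-source: −20·log₁₀(r/r_ref)), then combine on an intensity basis.
packaged HVAC unit: 82 − 20·log₁₀(16.7/4.4) = 82 − 11.59 = 70.41 dB SPL.
diesel generator: 97 − 20·log₁₀(25.3/4.4) = 97 − 15.19 = 81.81 dB SPL.
vacuum pump: 76 − 20·log₁₀(29.9/4.4) = 76 − 16.64 = 59.36 dB SPL.
Σ 10^(L/10) = 1.635e+08 → L_total = 10·log₁₀(1.635e+08) = 82.13 dB SPL.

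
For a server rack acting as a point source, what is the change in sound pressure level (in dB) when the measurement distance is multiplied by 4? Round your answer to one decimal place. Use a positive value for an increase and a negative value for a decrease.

With spherical spreading the level changes by −20·log₁₀(r₂/r₁).
ΔL = −20·log₁₀(4) = -12.04 dB.

-12.0 dB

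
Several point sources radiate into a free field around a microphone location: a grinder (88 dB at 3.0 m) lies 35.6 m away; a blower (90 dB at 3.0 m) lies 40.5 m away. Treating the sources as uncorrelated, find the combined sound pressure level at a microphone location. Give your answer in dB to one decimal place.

First find each source's level at the receiver (point-source: −20·log₁₀(r/r_ref)), then combine on an intensity basis.
grinder: 88 − 20·log₁₀(35.6/3.0) = 88 − 21.49 = 66.51 dB.
blower: 90 − 20·log₁₀(40.5/3.0) = 90 − 22.61 = 67.39 dB.
Σ 10^(L/10) = 9.968e+06 → L_total = 10·log₁₀(9.968e+06) = 69.99 dB.

70.0 dB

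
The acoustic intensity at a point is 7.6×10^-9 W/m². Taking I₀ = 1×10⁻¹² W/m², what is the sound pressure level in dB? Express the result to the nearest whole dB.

39 dB

L = 10·log₁₀(I/I₀) = 10·log₁₀(7.6×10^-9/10⁻¹²) = 10·log₁₀(7.6×10^3).
L = 10·(0.8808 + 3) = 38.81 dB.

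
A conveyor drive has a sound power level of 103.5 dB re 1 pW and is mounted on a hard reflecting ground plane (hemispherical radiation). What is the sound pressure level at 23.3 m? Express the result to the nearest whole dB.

Free-field hemispherical radiation: L_p = L_w − 10·log₁₀(2π·r²), r = 23.3 m.
2π·r² = 3411 m², 10·log₁₀ of that is 35.329 dB.
L_p = 103.5 − 35.329 = 68.17 dB.

68 dB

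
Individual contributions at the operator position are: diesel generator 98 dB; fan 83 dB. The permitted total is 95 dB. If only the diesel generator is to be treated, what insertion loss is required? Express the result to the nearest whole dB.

The untreated sources together contribute 10^(83/10) = 1.995e+08, i.e. 83.00 dB.
To meet 95 dB overall, the treated diesel generator may contribute at most 10^(95/10) − 1.995e+08 = 2.963e+09, i.e. 94.72 dB.
Required insertion loss = 98 − 94.72 = 3.28 dB.

3 dB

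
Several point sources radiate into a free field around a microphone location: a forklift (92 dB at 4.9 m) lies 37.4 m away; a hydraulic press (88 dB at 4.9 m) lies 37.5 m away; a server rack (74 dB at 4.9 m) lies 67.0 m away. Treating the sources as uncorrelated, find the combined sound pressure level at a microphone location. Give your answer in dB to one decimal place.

75.8 dB

First find each source's level at the receiver (point-source: −20·log₁₀(r/r_ref)), then combine on an intensity basis.
forklift: 92 − 20·log₁₀(37.4/4.9) = 92 − 17.65 = 74.35 dB.
hydraulic press: 88 − 20·log₁₀(37.5/4.9) = 88 − 17.68 = 70.32 dB.
server rack: 74 − 20·log₁₀(67.0/4.9) = 74 − 22.72 = 51.28 dB.
Σ 10^(L/10) = 3.811e+07 → L_total = 10·log₁₀(3.811e+07) = 75.81 dB.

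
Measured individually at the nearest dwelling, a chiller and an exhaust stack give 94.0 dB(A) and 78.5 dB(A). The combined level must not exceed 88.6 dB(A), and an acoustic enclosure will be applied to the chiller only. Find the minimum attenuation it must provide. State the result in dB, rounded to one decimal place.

Everything except the chiller sums to 10^(78.5/10) = 7.079e+07 in linear terms, 78.50 dB(A).
The limit corresponds to 10^(88.6/10) = 7.244e+08; subtracting the fixed part leaves 6.536e+08 for the chiller, i.e. 88.15 dB(A).
So the chiller must be reduced from 94.0 to 88.15 dB(A): IL = 5.85 dB.

5.8 dB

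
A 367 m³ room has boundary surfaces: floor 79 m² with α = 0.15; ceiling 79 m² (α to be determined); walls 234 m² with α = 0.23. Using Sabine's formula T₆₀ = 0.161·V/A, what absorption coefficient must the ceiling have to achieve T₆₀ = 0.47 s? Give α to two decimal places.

0.76

From T₆₀ = 0.161·V/A, the target T₆₀ = 0.47 s needs A = 0.161·367/0.47 = 125.72 m².
Absorption from the other surfaces = 79·0.15 + 234·0.23 = 65.67 m², so the ceiling must supply 60.05 m² over 79 m².
α = 60.05/79 = 0.760.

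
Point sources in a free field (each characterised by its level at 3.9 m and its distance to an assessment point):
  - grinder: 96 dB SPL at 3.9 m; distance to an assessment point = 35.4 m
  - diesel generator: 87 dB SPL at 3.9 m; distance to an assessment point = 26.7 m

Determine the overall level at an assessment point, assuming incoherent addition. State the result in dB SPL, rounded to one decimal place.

77.7 dB SPL

Apply inverse-square spreading to bring every level to the receiver, then sum 10^(L/10).
grinder: 96 − 20·log₁₀(35.4/3.9) = 96 − 19.16 = 76.84 dB SPL.
diesel generator: 87 − 20·log₁₀(26.7/3.9) = 87 − 16.71 = 70.29 dB SPL.
Σ 10^(L/10) = 5.901e+07 → L_total = 10·log₁₀(5.901e+07) = 77.71 dB SPL.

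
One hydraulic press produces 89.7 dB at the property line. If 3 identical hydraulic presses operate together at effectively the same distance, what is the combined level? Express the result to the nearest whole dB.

94 dB

N identical incoherent sources raise the level by 10·log₁₀ N.
L_total = 89.7 + 10·log₁₀(3) = 89.7 + 4.771 = 94.47 dB.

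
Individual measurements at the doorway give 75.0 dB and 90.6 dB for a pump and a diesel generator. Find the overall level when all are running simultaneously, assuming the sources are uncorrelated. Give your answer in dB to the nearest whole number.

Incoherent sources combine by intensity addition: L_total = 10·log₁₀(Σ 10^(L_i/10)).
Σ 10^(L/10) = 10^(75.0/10) + 10^(90.6/10) = 1.180e+09.
L_total = 10·log₁₀(1.180e+09) = 90.72 dB.

91 dB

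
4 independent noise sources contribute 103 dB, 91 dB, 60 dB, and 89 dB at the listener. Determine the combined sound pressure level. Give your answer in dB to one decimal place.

Incoherent sources combine by intensity addition: L_total = 10·log₁₀(Σ 10^(L_i/10)).
Σ 10^(L/10) = 10^(103/10) + 10^(91/10) + 10^(60/10) + 10^(89/10) = 2.201e+10.
L_total = 10·log₁₀(2.201e+10) = 103.43 dB.

103.4 dB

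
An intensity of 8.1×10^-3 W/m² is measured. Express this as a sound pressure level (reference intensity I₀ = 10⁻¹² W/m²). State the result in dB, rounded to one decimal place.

99.1 dB

L = 10·log₁₀(I/I₀) = 10·log₁₀(8.1×10^-3/10⁻¹²) = 10·log₁₀(8.1×10^9).
L = 10·(0.9085 + 9) = 99.08 dB.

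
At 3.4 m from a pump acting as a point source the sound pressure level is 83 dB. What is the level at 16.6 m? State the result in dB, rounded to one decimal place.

69.2 dB

For a point source, L₂ = L₁ − 20·log₁₀(r₂/r₁).
L₂ = 83 − 20·log₁₀(16.6/3.4) = 83 − 13.773 = 69.23 dB.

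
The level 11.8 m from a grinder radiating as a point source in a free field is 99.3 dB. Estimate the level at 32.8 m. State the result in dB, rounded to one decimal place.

90.4 dB

Point-source attenuation: ΔL = 20·log₁₀(r₂/r₁) = 20·log₁₀(32.8/11.8) = 8.880 dB.
L₂ = 99.3 − 20·log₁₀(32.8/11.8) = 99.3 − 8.880 = 90.42 dB.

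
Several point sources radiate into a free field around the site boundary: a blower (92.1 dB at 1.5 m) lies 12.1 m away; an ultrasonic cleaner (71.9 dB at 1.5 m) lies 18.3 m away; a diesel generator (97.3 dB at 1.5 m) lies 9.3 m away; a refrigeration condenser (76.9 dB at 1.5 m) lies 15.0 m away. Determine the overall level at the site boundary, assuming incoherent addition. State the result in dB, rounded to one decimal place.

Propagate each source to the receiver with L = L_ref − 20·log₁₀(r/r_ref), then add intensities.
blower: 92.1 − 20·log₁₀(12.1/1.5) = 92.1 − 18.13 = 73.97 dB.
ultrasonic cleaner: 71.9 − 20·log₁₀(18.3/1.5) = 71.9 − 21.73 = 50.17 dB.
diesel generator: 97.3 − 20·log₁₀(9.3/1.5) = 97.3 − 15.85 = 81.45 dB.
refrigeration condenser: 76.9 − 20·log₁₀(15.0/1.5) = 76.9 − 20.00 = 56.90 dB.
Σ 10^(L/10) = 1.652e+08 → L_total = 10·log₁₀(1.652e+08) = 82.18 dB.

82.2 dB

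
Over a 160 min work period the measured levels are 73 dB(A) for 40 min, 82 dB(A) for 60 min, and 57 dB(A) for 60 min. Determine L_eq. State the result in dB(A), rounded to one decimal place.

78.1 dB(A)

Weight each interval's intensity by its duration and average over T = 160 min:
Σ tᵢ·10^(Lᵢ/10) = 40·10^(73/10) + 60·10^(82/10) + 60·10^(57/10) = 1.034e+10.
L_eq = 10·log₁₀(1.034e+10/160) = 78.10 dB(A).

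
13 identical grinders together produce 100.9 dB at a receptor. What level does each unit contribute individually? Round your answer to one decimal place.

89.8 dB

For N identical incoherent sources L_total = L₁ + 10·log₁₀ N, so L₁ = 100.9 − 10·log₁₀(13) = 100.9 − 11.139.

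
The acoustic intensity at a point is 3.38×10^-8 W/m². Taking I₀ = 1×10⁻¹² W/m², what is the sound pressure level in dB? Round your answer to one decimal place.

Dividing by I₀ shifts the exponent by 12: I/I₀ = 3.38×10^4.
L = 10·(0.5289 + 4) = 45.29 dB.

45.3 dB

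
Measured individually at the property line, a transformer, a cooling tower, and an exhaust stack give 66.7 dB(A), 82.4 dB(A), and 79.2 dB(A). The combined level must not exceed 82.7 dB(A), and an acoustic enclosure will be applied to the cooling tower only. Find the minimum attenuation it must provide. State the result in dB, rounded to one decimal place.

The untreated sources together contribute 10^(66.7/10) + 10^(79.2/10) = 8.785e+07, i.e. 79.44 dB(A).
The limit corresponds to 10^(82.7/10) = 1.862e+08; subtracting the fixed part leaves 9.835e+07 for the cooling tower, i.e. 79.93 dB(A).
Required insertion loss = 82.4 − 79.93 = 2.47 dB.

2.5 dB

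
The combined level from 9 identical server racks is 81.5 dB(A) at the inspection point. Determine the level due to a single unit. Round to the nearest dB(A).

72 dB(A)

For N identical incoherent sources L_total = L₁ + 10·log₁₀ N, so L₁ = 81.5 − 10·log₁₀(9) = 81.5 − 9.542.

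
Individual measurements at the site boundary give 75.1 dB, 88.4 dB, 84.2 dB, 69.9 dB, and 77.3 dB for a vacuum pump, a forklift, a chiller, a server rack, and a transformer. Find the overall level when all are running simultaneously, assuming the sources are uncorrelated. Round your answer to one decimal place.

90.2 dB

Incoherent sources combine by intensity addition: L_total = 10·log₁₀(Σ 10^(L_i/10)).
Σ 10^(L/10) = 10^(75.1/10) + 10^(88.4/10) + 10^(84.2/10) + 10^(69.9/10) + 10^(77.3/10) = 1.051e+09.
L_total = 10·log₁₀(1.051e+09) = 90.21 dB.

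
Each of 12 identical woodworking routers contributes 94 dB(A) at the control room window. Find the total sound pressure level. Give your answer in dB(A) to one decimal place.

104.8 dB(A)

N identical incoherent sources raise the level by 10·log₁₀ N.
L_total = 94 + 10·log₁₀(12) = 94 + 10.792 = 104.79 dB(A).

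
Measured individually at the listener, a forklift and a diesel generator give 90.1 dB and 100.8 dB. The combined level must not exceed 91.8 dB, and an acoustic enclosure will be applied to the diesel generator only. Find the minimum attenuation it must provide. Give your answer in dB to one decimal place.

Everything except the diesel generator sums to 10^(90.1/10) = 1.023e+09 in linear terms, 90.10 dB.
The limit corresponds to 10^(91.8/10) = 1.514e+09; subtracting the fixed part leaves 4.903e+08 for the diesel generator, i.e. 86.90 dB.
Required insertion loss = 100.8 − 86.90 = 13.90 dB.

13.9 dB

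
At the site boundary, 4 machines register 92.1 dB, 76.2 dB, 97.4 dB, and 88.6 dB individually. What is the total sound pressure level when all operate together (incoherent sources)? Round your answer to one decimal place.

Incoherent sources combine by intensity addition: L_total = 10·log₁₀(Σ 10^(L_i/10)).
Σ 10^(L/10) = 10^(92.1/10) + 10^(76.2/10) + 10^(97.4/10) + 10^(88.6/10) = 7.883e+09.
L_total = 10·log₁₀(7.883e+09) = 98.97 dB.

99.0 dB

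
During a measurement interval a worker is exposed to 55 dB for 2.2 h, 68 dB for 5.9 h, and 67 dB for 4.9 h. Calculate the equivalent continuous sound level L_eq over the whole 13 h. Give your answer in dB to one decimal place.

The energy average is taken in the linear domain: L_eq = 10·log₁₀[(Σ tᵢ·10^(Lᵢ/10))/T], T = 13 h.
Σ tᵢ·10^(Lᵢ/10) = 2.2·10^(55/10) + 5.9·10^(68/10) + 4.9·10^(67/10) = 6.248e+07.
L_eq = 10·log₁₀(6.248e+07/13) = 66.82 dB.

66.8 dB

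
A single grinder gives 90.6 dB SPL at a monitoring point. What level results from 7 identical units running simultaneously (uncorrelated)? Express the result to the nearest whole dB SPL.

99 dB SPL

L_total = L₁ + 10·log₁₀ N for N identical incoherent sources.
L_total = 90.6 + 10·log₁₀(7) = 90.6 + 8.451 = 99.05 dB SPL.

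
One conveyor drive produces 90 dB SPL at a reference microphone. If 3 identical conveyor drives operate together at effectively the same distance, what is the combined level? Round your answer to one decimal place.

94.8 dB SPL

L_total = L₁ + 10·log₁₀ N for N identical incoherent sources.
L_total = 90 + 10·log₁₀(3) = 90 + 4.771 = 94.77 dB SPL.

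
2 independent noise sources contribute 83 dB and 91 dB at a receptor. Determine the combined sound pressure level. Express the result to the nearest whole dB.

Incoherent sources combine by intensity addition: L_total = 10·log₁₀(Σ 10^(L_i/10)).
Σ 10^(L/10) = 10^(83/10) + 10^(91/10) = 1.458e+09.
L_total = 10·log₁₀(1.458e+09) = 91.64 dB.

92 dB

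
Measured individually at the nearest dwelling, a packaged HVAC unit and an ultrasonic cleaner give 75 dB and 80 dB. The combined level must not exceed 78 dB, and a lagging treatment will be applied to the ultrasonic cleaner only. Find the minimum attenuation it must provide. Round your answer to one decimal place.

Fixed contribution from the other source: Σ 10^(L/10) = 10^(75/10) = 3.162e+07 (75.00 dB).
To meet 78 dB overall, the treated ultrasonic cleaner may contribute at most 10^(78/10) − 3.162e+07 = 3.147e+07, i.e. 74.98 dB.
So the ultrasonic cleaner must be reduced from 80 to 74.98 dB: IL = 5.02 dB.

5.0 dB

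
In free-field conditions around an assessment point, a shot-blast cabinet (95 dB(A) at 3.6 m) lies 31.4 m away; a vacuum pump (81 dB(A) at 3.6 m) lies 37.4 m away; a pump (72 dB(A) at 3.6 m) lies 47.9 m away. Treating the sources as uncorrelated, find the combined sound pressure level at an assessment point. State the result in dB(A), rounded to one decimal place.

Propagate each source to the receiver with L = L_ref − 20·log₁₀(r/r_ref), then add intensities.
shot-blast cabinet: 95 − 20·log₁₀(31.4/3.6) = 95 − 18.81 = 76.19 dB(A).
vacuum pump: 81 − 20·log₁₀(37.4/3.6) = 81 − 20.33 = 60.67 dB(A).
pump: 72 − 20·log₁₀(47.9/3.6) = 72 − 22.48 = 49.52 dB(A).
Σ 10^(L/10) = 4.282e+07 → L_total = 10·log₁₀(4.282e+07) = 76.32 dB(A).

76.3 dB(A)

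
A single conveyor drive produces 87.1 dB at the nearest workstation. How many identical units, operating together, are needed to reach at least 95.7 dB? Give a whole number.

8

The shortfall is 95.7 − 87.1 = 8.6 dB, and N units add 10·log₁₀ N, so need 10·log₁₀ N ≥ 8.6.
N ≥ 10^(8.6/10) = 7.244, so N = 8.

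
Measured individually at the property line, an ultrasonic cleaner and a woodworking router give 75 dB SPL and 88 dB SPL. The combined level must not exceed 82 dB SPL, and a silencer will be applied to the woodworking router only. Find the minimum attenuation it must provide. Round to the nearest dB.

7 dB

The untreated sources together contribute 10^(75/10) = 3.162e+07, i.e. 75.00 dB SPL.
To meet 82 dB SPL overall, the treated woodworking router may contribute at most 10^(82/10) − 3.162e+07 = 1.269e+08, i.e. 81.03 dB SPL.
Required insertion loss = 88 − 81.03 = 6.97 dB.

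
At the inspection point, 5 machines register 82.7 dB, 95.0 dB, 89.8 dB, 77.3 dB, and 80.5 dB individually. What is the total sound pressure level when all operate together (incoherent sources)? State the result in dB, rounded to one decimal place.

Incoherent sources combine by intensity addition: L_total = 10·log₁₀(Σ 10^(L_i/10)).
Σ 10^(L/10) = 10^(82.7/10) + 10^(95.0/10) + 10^(89.8/10) + 10^(77.3/10) + 10^(80.5/10) = 4.469e+09.
L_total = 10·log₁₀(4.469e+09) = 96.50 dB.

96.5 dB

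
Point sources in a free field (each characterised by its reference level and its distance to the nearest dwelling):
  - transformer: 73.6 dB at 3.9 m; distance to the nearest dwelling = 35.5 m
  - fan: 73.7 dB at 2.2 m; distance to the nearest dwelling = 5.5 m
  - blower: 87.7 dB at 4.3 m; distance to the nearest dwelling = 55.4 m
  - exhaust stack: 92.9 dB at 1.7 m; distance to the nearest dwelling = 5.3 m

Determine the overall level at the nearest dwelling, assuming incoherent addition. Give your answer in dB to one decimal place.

83.2 dB

First find each source's level at the receiver (point-source: −20·log₁₀(r/r_ref)), then combine on an intensity basis.
transformer: 73.6 − 20·log₁₀(35.5/3.9) = 73.6 − 19.18 = 54.42 dB.
fan: 73.7 − 20·log₁₀(5.5/2.2) = 73.7 − 7.96 = 65.74 dB.
blower: 87.7 − 20·log₁₀(55.4/4.3) = 87.7 − 22.20 = 65.50 dB.
exhaust stack: 92.9 − 20·log₁₀(5.3/1.7) = 92.9 − 9.88 = 83.02 dB.
Σ 10^(L/10) = 2.082e+08 → L_total = 10·log₁₀(2.082e+08) = 83.18 dB.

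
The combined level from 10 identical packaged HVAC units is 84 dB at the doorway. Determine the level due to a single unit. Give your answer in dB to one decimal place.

74.0 dB

Dividing the total intensity by 10 lowers the level by 10·log₁₀ 10 = 10.000 dB: L₁ = 84 − 10.000.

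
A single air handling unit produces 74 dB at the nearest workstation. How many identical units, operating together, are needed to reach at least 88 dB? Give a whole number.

Need L₁ + 10·log₁₀ N ≥ 88, i.e. log₁₀ N ≥ 1.40.
N ≥ 10^(14.0/10) = 25.119, so N = 26.

26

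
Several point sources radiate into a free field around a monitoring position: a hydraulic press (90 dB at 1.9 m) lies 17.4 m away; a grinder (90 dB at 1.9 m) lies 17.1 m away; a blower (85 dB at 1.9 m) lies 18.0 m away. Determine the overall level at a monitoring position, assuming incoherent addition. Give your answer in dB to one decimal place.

74.4 dB

Apply inverse-square spreading to bring every level to the receiver, then sum 10^(L/10).
hydraulic press: 90 − 20·log₁₀(17.4/1.9) = 90 − 19.24 = 70.76 dB.
grinder: 90 − 20·log₁₀(17.1/1.9) = 90 − 19.08 = 70.92 dB.
blower: 85 − 20·log₁₀(18.0/1.9) = 85 − 19.53 = 65.47 dB.
Σ 10^(L/10) = 2.779e+07 → L_total = 10·log₁₀(2.779e+07) = 74.44 dB.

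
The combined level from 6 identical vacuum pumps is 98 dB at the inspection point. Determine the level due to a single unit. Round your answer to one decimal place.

For N identical incoherent sources L_total = L₁ + 10·log₁₀ N, so L₁ = 98 − 10·log₁₀(6) = 98 − 7.782.

90.2 dB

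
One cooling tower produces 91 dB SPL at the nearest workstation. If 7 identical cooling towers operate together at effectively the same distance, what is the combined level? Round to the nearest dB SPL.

L_total = L₁ + 10·log₁₀ N for N identical incoherent sources.
L_total = 91 + 10·log₁₀(7) = 91 + 8.451 = 99.45 dB SPL.

99 dB SPL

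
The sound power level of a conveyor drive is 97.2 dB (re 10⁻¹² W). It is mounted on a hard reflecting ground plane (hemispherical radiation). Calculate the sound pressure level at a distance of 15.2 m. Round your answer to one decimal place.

65.6 dB

The power spreads over a hemisphere of area 2π·r², so L_p = L_w − 10·log₁₀(2π·r²).
2π·r² = 1452 m², 10·log₁₀ of that is 31.619 dB.
L_p = 97.2 − 31.619 = 65.58 dB.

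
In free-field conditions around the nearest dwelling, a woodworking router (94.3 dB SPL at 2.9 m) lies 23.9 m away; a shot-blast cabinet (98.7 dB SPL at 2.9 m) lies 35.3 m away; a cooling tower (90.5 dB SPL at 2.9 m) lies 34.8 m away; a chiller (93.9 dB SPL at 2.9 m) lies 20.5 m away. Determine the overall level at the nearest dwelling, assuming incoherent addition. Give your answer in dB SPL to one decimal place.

Apply inverse-square spreading to bring every level to the receiver, then sum 10^(L/10).
woodworking router: 94.3 − 20·log₁₀(23.9/2.9) = 94.3 − 18.32 = 75.98 dB SPL.
shot-blast cabinet: 98.7 − 20·log₁₀(35.3/2.9) = 98.7 − 21.71 = 76.99 dB SPL.
cooling tower: 90.5 − 20·log₁₀(34.8/2.9) = 90.5 − 21.58 = 68.92 dB SPL.
chiller: 93.9 − 20·log₁₀(20.5/2.9) = 93.9 − 16.99 = 76.91 dB SPL.
Σ 10^(L/10) = 1.466e+08 → L_total = 10·log₁₀(1.466e+08) = 81.66 dB SPL.

81.7 dB SPL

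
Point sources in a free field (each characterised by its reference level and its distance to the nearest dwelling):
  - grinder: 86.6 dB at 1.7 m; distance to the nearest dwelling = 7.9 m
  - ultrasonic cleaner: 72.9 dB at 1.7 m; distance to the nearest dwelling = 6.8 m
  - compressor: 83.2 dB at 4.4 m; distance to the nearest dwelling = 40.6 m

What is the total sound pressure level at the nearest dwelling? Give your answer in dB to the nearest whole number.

74 dB

Propagate each source to the receiver with L = L_ref − 20·log₁₀(r/r_ref), then add intensities.
grinder: 86.6 − 20·log₁₀(7.9/1.7) = 86.6 − 13.34 = 73.26 dB.
ultrasonic cleaner: 72.9 − 20·log₁₀(6.8/1.7) = 72.9 − 12.04 = 60.86 dB.
compressor: 83.2 − 20·log₁₀(40.6/4.4) = 83.2 − 19.30 = 63.90 dB.
Σ 10^(L/10) = 2.484e+07 → L_total = 10·log₁₀(2.484e+07) = 73.95 dB.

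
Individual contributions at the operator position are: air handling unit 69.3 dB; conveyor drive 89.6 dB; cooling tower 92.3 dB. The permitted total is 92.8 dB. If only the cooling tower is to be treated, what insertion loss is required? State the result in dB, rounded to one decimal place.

Fixed contribution from the other sources: Σ 10^(L/10) = 10^(69.3/10) + 10^(89.6/10) = 9.205e+08 (89.64 dB).
To meet 92.8 dB overall, the treated cooling tower may contribute at most 10^(92.8/10) − 9.205e+08 = 9.849e+08, i.e. 89.93 dB.
So the cooling tower must be reduced from 92.3 to 89.93 dB: IL = 2.37 dB.

2.4 dB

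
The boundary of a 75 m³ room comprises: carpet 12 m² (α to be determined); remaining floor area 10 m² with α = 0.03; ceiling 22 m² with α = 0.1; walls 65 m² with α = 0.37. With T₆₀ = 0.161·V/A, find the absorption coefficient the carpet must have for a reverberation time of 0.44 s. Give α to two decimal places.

0.07

From T₆₀ = 0.161·V/A, the target T₆₀ = 0.44 s needs A = 0.161·75/0.44 = 27.44 m².
Absorption from the other surfaces = 10·0.03 + 22·0.1 + 65·0.37 = 26.55 m², so the carpet must supply 0.89 m² over 12 m².
α = 0.89/12 = 0.074.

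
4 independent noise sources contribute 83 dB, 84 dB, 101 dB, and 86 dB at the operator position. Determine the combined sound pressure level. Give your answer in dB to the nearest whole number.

101 dB

For uncorrelated sources the intensities add, so convert each level to linear form, sum, and take 10·log₁₀ of the total.
Σ 10^(L/10) = 10^(83/10) + 10^(84/10) + 10^(101/10) + 10^(86/10) = 1.344e+10.
L_total = 10·log₁₀(1.344e+10) = 101.28 dB.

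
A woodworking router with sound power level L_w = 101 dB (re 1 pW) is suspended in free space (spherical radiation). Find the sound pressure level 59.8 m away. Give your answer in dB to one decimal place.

54.5 dB

Free-field spherical radiation: L_p = L_w − 10·log₁₀(4π·r²), r = 59.8 m.
4π·r² = 4.494e+04 m², 10·log₁₀ of that is 46.526 dB.
L_p = 101 − 46.526 = 54.47 dB.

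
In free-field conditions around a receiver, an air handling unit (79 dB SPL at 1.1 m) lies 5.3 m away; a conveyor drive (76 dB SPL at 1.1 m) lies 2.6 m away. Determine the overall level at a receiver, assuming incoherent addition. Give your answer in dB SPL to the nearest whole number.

70 dB SPL

First find each source's level at the receiver (point-source: −20·log₁₀(r/r_ref)), then combine on an intensity basis.
air handling unit: 79 − 20·log₁₀(5.3/1.1) = 79 − 13.66 = 65.34 dB SPL.
conveyor drive: 76 − 20·log₁₀(2.6/1.1) = 76 − 7.47 = 68.53 dB SPL.
Σ 10^(L/10) = 1.055e+07 → L_total = 10·log₁₀(1.055e+07) = 70.23 dB SPL.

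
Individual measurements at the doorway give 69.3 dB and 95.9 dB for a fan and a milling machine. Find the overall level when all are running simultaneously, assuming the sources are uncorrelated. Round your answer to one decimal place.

95.9 dB

Incoherent sources combine by intensity addition: L_total = 10·log₁₀(Σ 10^(L_i/10)).
Σ 10^(L/10) = 10^(69.3/10) + 10^(95.9/10) = 3.899e+09.
L_total = 10·log₁₀(3.899e+09) = 95.91 dB.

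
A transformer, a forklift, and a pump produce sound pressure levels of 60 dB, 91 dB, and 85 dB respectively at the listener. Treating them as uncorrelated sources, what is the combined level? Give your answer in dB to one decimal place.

92.0 dB

For uncorrelated sources the intensities add, so convert each level to linear form, sum, and take 10·log₁₀ of the total.
Σ 10^(L/10) = 10^(60/10) + 10^(91/10) + 10^(85/10) = 1.576e+09.
L_total = 10·log₁₀(1.576e+09) = 91.98 dB.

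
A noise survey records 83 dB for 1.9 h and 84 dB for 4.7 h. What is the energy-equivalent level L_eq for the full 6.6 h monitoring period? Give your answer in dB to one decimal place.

Weight each interval's intensity by its duration and average over T = 6.6 h:
Σ tᵢ·10^(Lᵢ/10) = 1.9·10^(83/10) + 4.7·10^(84/10) = 1.560e+09.
L_eq = 10·log₁₀(1.560e+09/6.6) = 83.73 dB.

83.7 dB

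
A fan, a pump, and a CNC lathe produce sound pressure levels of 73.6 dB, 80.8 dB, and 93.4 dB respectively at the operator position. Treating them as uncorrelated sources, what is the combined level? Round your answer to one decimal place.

93.7 dB

For uncorrelated sources the intensities add, so convert each level to linear form, sum, and take 10·log₁₀ of the total.
Σ 10^(L/10) = 10^(73.6/10) + 10^(80.8/10) + 10^(93.4/10) = 2.331e+09.
L_total = 10·log₁₀(2.331e+09) = 93.68 dB.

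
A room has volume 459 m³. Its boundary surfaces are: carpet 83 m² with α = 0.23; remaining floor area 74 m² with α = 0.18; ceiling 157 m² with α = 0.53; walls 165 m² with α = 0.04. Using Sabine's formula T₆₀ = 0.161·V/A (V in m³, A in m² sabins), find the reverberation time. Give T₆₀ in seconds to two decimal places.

0.60 s

Summing Sᵢαᵢ: 83·0.23 + 74·0.18 + 157·0.53 + 165·0.04 = 122.22 m².
T₆₀ = 0.161 × 459 / 122.22 = 0.605 s.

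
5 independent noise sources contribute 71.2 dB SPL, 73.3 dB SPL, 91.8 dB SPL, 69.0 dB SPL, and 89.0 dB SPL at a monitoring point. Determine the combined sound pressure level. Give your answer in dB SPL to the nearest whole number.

94 dB SPL

For uncorrelated sources the intensities add, so convert each level to linear form, sum, and take 10·log₁₀ of the total.
Σ 10^(L/10) = 10^(71.2/10) + 10^(73.3/10) + 10^(91.8/10) + 10^(69.0/10) + 10^(89.0/10) = 2.350e+09.
L_total = 10·log₁₀(2.350e+09) = 93.71 dB SPL.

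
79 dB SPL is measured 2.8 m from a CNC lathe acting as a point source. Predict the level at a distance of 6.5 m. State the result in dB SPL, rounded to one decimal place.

Spherical spreading from a point source gives a 20·log₁₀(r₂/r₁) drop.
L₂ = 79 − 20·log₁₀(6.5/2.8) = 79 − 7.315 = 71.68 dB SPL.

71.7 dB SPL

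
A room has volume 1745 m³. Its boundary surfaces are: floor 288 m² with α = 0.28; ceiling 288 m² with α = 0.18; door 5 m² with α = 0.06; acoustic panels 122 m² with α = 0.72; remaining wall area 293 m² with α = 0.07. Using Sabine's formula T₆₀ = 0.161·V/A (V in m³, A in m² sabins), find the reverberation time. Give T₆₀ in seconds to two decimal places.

Summing Sᵢαᵢ: 288·0.28 + 288·0.18 + 5·0.06 + 122·0.72 + 293·0.07 = 241.13 m².
T₆₀ = 0.161 × 1745 / 241.13 = 1.165 s.

1.17 s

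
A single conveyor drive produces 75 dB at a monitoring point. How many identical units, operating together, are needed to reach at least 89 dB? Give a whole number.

Need L₁ + 10·log₁₀ N ≥ 89, i.e. log₁₀ N ≥ 1.40.
N ≥ 10^(14.0/10) = 25.119, so N = 26.

26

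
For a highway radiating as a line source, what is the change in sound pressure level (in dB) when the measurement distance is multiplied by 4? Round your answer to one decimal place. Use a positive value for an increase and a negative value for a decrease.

Line-source spreading: ΔL = −10·log₁₀(r₂/r₁).
ΔL = −10·log₁₀(4) = -6.02 dB.

-6.0 dB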